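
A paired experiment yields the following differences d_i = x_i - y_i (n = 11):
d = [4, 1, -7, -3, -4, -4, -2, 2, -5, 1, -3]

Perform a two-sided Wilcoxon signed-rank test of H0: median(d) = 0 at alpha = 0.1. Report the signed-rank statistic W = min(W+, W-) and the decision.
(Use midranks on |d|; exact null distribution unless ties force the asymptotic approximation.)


Step 1: Drop any zero differences (none here) and take |d_i|.
|d| = [4, 1, 7, 3, 4, 4, 2, 2, 5, 1, 3]
Step 2: Midrank |d_i| (ties get averaged ranks).
ranks: |4|->8, |1|->1.5, |7|->11, |3|->5.5, |4|->8, |4|->8, |2|->3.5, |2|->3.5, |5|->10, |1|->1.5, |3|->5.5
Step 3: Attach original signs; sum ranks with positive sign and with negative sign.
W+ = 8 + 1.5 + 3.5 + 1.5 = 14.5
W- = 11 + 5.5 + 8 + 8 + 3.5 + 10 + 5.5 = 51.5
(Check: W+ + W- = 66 should equal n(n+1)/2 = 66.)
Step 4: Test statistic W = min(W+, W-) = 14.5.
Step 5: Ties in |d|, so use the tie-corrected normal approximation.
        E[W] = n(n+1)/4 = 11*12/4 = 33.
        Tie groups: |d|=1 (t=2), |d|=2 (t=2), |d|=3 (t=2), |d|=4 (t=3); sum(t^3 - t) = 42.
        Var[W] = n(n+1)(2n+1)/24 - sum(t^3-t)/48 = 3036/24 - 42/48 = 125.625.
        z = (W - E[W]) / sqrt(Var[W]) = (14.5 - 33) / 11.2083 = -1.6506.
        Two-sided p = 2*Phi(z) = 0.098827.
Step 6: alpha = 0.1. reject H0.

W+ = 14.5, W- = 51.5, W = min = 14.5, p = 0.098827, reject H0.


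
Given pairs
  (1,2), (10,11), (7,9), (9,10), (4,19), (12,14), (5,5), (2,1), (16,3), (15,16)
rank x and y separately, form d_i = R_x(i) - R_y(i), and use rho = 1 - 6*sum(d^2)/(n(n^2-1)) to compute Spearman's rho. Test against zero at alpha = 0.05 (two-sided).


Step 1: Rank x and y separately (midranks; no ties here).
rank(x): 1->1, 10->7, 7->5, 9->6, 4->3, 12->8, 5->4, 2->2, 16->10, 15->9
rank(y): 2->2, 11->7, 9->5, 10->6, 19->10, 14->8, 5->4, 1->1, 3->3, 16->9
Step 2: d_i = R_x(i) - R_y(i); compute d_i^2.
  (1-2)^2=1, (7-7)^2=0, (5-5)^2=0, (6-6)^2=0, (3-10)^2=49, (8-8)^2=0, (4-4)^2=0, (2-1)^2=1, (10-3)^2=49, (9-9)^2=0
sum(d^2) = 100.
Step 3: rho = 1 - 6*100 / (10*(10^2 - 1)) = 1 - 600/990 = 0.393939.
Step 4: Under H0, t = rho * sqrt((n-2)/(1-rho^2)) = 1.2123 ~ t(8).
Step 5: Two-sided p-value from the t-distribution with 8 df = 0.259998.
Step 6: alpha = 0.05. fail to reject H0.

rho = 0.3939, p = 0.259998, fail to reject H0 at alpha = 0.05.


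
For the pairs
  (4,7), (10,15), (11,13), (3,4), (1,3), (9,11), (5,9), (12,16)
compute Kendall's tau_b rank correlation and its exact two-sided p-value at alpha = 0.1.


Step 1: Enumerate the 28 unordered pairs (i,j) with i<j and classify each by sign(x_j-x_i) * sign(y_j-y_i).
  (1,2):dx=+6,dy=+8->C; (1,3):dx=+7,dy=+6->C; (1,4):dx=-1,dy=-3->C; (1,5):dx=-3,dy=-4->C
  (1,6):dx=+5,dy=+4->C; (1,7):dx=+1,dy=+2->C; (1,8):dx=+8,dy=+9->C; (2,3):dx=+1,dy=-2->D
  (2,4):dx=-7,dy=-11->C; (2,5):dx=-9,dy=-12->C; (2,6):dx=-1,dy=-4->C; (2,7):dx=-5,dy=-6->C
  (2,8):dx=+2,dy=+1->C; (3,4):dx=-8,dy=-9->C; (3,5):dx=-10,dy=-10->C; (3,6):dx=-2,dy=-2->C
  (3,7):dx=-6,dy=-4->C; (3,8):dx=+1,dy=+3->C; (4,5):dx=-2,dy=-1->C; (4,6):dx=+6,dy=+7->C
  (4,7):dx=+2,dy=+5->C; (4,8):dx=+9,dy=+12->C; (5,6):dx=+8,dy=+8->C; (5,7):dx=+4,dy=+6->C
  (5,8):dx=+11,dy=+13->C; (6,7):dx=-4,dy=-2->C; (6,8):dx=+3,dy=+5->C; (7,8):dx=+7,dy=+7->C
Step 2: C = 27, D = 1, total pairs = 28.
Step 3: tau = (C - D)/(n(n-1)/2) = (27 - 1)/28 = 0.928571.
Step 4: Exact two-sided p-value (enumerate n! = 40320 permutations of y under H0): p = 0.000397.
Step 5: alpha = 0.1. reject H0.

tau_b = 0.9286 (C=27, D=1), p = 0.000397, reject H0.


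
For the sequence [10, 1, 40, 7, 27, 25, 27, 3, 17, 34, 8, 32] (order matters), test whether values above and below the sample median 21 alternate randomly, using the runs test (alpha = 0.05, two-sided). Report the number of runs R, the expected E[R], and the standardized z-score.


Step 1: Compute median = 21; label A = above, B = below.
Labels in order: BBABAAABBABA  (n_A = 6, n_B = 6)
Step 2: Count runs R = 8.
Step 3: Under H0 (random ordering), E[R] = 2*n_A*n_B/(n_A+n_B) + 1 = 2*6*6/12 + 1 = 7.0000.
        Var[R] = 2*n_A*n_B*(2*n_A*n_B - n_A - n_B) / ((n_A+n_B)^2 * (n_A+n_B-1)) = 4320/1584 = 2.7273.
        SD[R] = 1.6514.
Step 4: Continuity-corrected z = (R - 0.5 - E[R]) / SD[R] = (8 - 0.5 - 7.0000) / 1.6514 = 0.3028.
Step 5: Two-sided p-value via normal approximation = 2*(1 - Phi(|z|)) = 0.762069.
Step 6: alpha = 0.05. fail to reject H0.

R = 8, z = 0.3028, p = 0.762069, fail to reject H0.


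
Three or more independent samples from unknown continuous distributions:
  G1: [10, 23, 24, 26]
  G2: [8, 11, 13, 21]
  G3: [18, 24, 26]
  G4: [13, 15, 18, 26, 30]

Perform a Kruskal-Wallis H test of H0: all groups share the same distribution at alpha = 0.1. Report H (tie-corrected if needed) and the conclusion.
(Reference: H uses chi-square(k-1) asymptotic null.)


Step 1: Combine all N = 16 observations and assign midranks.
sorted (value, group, rank): (8,G2,1), (10,G1,2), (11,G2,3), (13,G2,4.5), (13,G4,4.5), (15,G4,6), (18,G3,7.5), (18,G4,7.5), (21,G2,9), (23,G1,10), (24,G1,11.5), (24,G3,11.5), (26,G1,14), (26,G3,14), (26,G4,14), (30,G4,16)
Step 2: Sum ranks within each group.
R_1 = 37.5 (n_1 = 4)
R_2 = 17.5 (n_2 = 4)
R_3 = 33 (n_3 = 3)
R_4 = 48 (n_4 = 5)
Step 3: H = 12/(N(N+1)) * sum(R_i^2/n_i) - 3(N+1)
     = 12/(16*17) * (37.5^2/4 + 17.5^2/4 + 33^2/3 + 48^2/5) - 3*17
     = 0.044118 * 1251.92 - 51
     = 4.231985.
Step 4: Ties present; correction factor C = 1 - 42/(16^3 - 16) = 0.989706. Corrected H = 4.231985 / 0.989706 = 4.276003.
Step 5: Under H0, H ~ chi^2(3); p-value = 0.233162.
Step 6: alpha = 0.1. fail to reject H0.

H = 4.2760, df = 3, p = 0.233162, fail to reject H0.


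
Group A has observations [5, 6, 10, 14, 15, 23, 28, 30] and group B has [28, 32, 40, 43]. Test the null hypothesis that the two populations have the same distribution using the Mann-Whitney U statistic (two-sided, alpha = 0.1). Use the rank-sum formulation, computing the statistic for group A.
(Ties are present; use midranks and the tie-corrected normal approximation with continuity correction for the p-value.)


Step 1: Combine and sort all 12 observations; assign midranks.
sorted (value, group): (5,X), (6,X), (10,X), (14,X), (15,X), (23,X), (28,X), (28,Y), (30,X), (32,Y), (40,Y), (43,Y)
ranks: 5->1, 6->2, 10->3, 14->4, 15->5, 23->6, 28->7.5, 28->7.5, 30->9, 32->10, 40->11, 43->12
Step 2: Rank sum for X: R1 = 1 + 2 + 3 + 4 + 5 + 6 + 7.5 + 9 = 37.5.
Step 3: U_X = R1 - n1(n1+1)/2 = 37.5 - 8*9/2 = 37.5 - 36 = 1.5.
       U_Y = n1*n2 - U_X = 32 - 1.5 = 30.5.
Step 4: Ties are present, so use the tie-corrected normal approximation (with continuity correction) for the p-value.
Step 5: p-value = 0.017221; compare to alpha = 0.1. reject H0.

U_X = 1.5, p = 0.017221, reject H0 at alpha = 0.1.


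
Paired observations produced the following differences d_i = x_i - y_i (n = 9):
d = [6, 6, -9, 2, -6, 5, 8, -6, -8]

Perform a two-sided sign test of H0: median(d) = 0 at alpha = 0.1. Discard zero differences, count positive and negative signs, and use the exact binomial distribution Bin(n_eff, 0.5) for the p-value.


Step 1: Discard zero differences. Original n = 9; n_eff = number of nonzero differences = 9.
Nonzero differences (with sign): +6, +6, -9, +2, -6, +5, +8, -6, -8
Step 2: Count signs: positive = 5, negative = 4.
Step 3: Under H0: P(positive) = 0.5, so the number of positives S ~ Bin(9, 0.5).
Step 4: Two-sided exact p-value = sum of Bin(9,0.5) probabilities at or below the observed probability = 1.000000.
Step 5: alpha = 0.1. fail to reject H0.

n_eff = 9, pos = 5, neg = 4, p = 1.000000, fail to reject H0.


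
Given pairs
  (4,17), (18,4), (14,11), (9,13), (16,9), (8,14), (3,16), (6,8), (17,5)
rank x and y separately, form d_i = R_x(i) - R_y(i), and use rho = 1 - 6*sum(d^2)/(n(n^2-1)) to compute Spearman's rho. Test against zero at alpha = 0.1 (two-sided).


Step 1: Rank x and y separately (midranks; no ties here).
rank(x): 4->2, 18->9, 14->6, 9->5, 16->7, 8->4, 3->1, 6->3, 17->8
rank(y): 17->9, 4->1, 11->5, 13->6, 9->4, 14->7, 16->8, 8->3, 5->2
Step 2: d_i = R_x(i) - R_y(i); compute d_i^2.
  (2-9)^2=49, (9-1)^2=64, (6-5)^2=1, (5-6)^2=1, (7-4)^2=9, (4-7)^2=9, (1-8)^2=49, (3-3)^2=0, (8-2)^2=36
sum(d^2) = 218.
Step 3: rho = 1 - 6*218 / (9*(9^2 - 1)) = 1 - 1308/720 = -0.816667.
Step 4: Under H0, t = rho * sqrt((n-2)/(1-rho^2)) = -3.7440 ~ t(7).
Step 5: Two-sided p-value from the t-distribution with 7 df = 0.007225.
Step 6: alpha = 0.1. reject H0.

rho = -0.8167, p = 0.007225, reject H0 at alpha = 0.1.


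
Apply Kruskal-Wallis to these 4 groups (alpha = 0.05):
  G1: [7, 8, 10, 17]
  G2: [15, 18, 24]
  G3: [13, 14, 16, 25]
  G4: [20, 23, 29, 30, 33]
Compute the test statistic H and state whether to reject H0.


Step 1: Combine all N = 16 observations and assign midranks.
sorted (value, group, rank): (7,G1,1), (8,G1,2), (10,G1,3), (13,G3,4), (14,G3,5), (15,G2,6), (16,G3,7), (17,G1,8), (18,G2,9), (20,G4,10), (23,G4,11), (24,G2,12), (25,G3,13), (29,G4,14), (30,G4,15), (33,G4,16)
Step 2: Sum ranks within each group.
R_1 = 14 (n_1 = 4)
R_2 = 27 (n_2 = 3)
R_3 = 29 (n_3 = 4)
R_4 = 66 (n_4 = 5)
Step 3: H = 12/(N(N+1)) * sum(R_i^2/n_i) - 3(N+1)
     = 12/(16*17) * (14^2/4 + 27^2/3 + 29^2/4 + 66^2/5) - 3*17
     = 0.044118 * 1373.45 - 51
     = 9.593382.
Step 4: No ties, so H is used without correction.
Step 5: Under H0, H ~ chi^2(3); p-value = 0.022358.
Step 6: alpha = 0.05. reject H0.

H = 9.5934, df = 3, p = 0.022358, reject H0.


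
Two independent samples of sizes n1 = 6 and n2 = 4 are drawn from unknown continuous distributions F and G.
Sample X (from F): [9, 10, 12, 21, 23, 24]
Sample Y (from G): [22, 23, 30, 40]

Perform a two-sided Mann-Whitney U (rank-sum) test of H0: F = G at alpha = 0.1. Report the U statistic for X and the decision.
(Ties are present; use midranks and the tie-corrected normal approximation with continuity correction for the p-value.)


Step 1: Combine and sort all 10 observations; assign midranks.
sorted (value, group): (9,X), (10,X), (12,X), (21,X), (22,Y), (23,X), (23,Y), (24,X), (30,Y), (40,Y)
ranks: 9->1, 10->2, 12->3, 21->4, 22->5, 23->6.5, 23->6.5, 24->8, 30->9, 40->10
Step 2: Rank sum for X: R1 = 1 + 2 + 3 + 4 + 6.5 + 8 = 24.5.
Step 3: U_X = R1 - n1(n1+1)/2 = 24.5 - 6*7/2 = 24.5 - 21 = 3.5.
       U_Y = n1*n2 - U_X = 24 - 3.5 = 20.5.
Step 4: Ties are present, so use the tie-corrected normal approximation (with continuity correction) for the p-value.
Step 5: p-value = 0.087118; compare to alpha = 0.1. reject H0.

U_X = 3.5, p = 0.087118, reject H0 at alpha = 0.1.


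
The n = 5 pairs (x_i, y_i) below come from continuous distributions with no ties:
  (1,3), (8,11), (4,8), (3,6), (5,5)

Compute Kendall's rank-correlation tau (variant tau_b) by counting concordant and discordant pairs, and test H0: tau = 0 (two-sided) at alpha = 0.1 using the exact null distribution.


Step 1: Enumerate the 10 unordered pairs (i,j) with i<j and classify each by sign(x_j-x_i) * sign(y_j-y_i).
  (1,2):dx=+7,dy=+8->C; (1,3):dx=+3,dy=+5->C; (1,4):dx=+2,dy=+3->C; (1,5):dx=+4,dy=+2->C
  (2,3):dx=-4,dy=-3->C; (2,4):dx=-5,dy=-5->C; (2,5):dx=-3,dy=-6->C; (3,4):dx=-1,dy=-2->C
  (3,5):dx=+1,dy=-3->D; (4,5):dx=+2,dy=-1->D
Step 2: C = 8, D = 2, total pairs = 10.
Step 3: tau = (C - D)/(n(n-1)/2) = (8 - 2)/10 = 0.600000.
Step 4: Exact two-sided p-value (enumerate n! = 120 permutations of y under H0): p = 0.233333.
Step 5: alpha = 0.1. fail to reject H0.

tau_b = 0.6000 (C=8, D=2), p = 0.233333, fail to reject H0.


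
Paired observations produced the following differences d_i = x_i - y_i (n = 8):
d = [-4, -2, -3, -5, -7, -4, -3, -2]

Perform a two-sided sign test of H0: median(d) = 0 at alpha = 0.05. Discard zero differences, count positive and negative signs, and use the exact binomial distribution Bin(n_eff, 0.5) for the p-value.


Step 1: Discard zero differences. Original n = 8; n_eff = number of nonzero differences = 8.
Nonzero differences (with sign): -4, -2, -3, -5, -7, -4, -3, -2
Step 2: Count signs: positive = 0, negative = 8.
Step 3: Under H0: P(positive) = 0.5, so the number of positives S ~ Bin(8, 0.5).
Step 4: Two-sided exact p-value = sum of Bin(8,0.5) probabilities at or below the observed probability = 0.007812.
Step 5: alpha = 0.05. reject H0.

n_eff = 8, pos = 0, neg = 8, p = 0.007812, reject H0.


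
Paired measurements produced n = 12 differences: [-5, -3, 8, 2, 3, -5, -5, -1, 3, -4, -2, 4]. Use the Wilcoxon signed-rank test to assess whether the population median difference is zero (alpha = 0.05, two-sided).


Step 1: Drop any zero differences (none here) and take |d_i|.
|d| = [5, 3, 8, 2, 3, 5, 5, 1, 3, 4, 2, 4]
Step 2: Midrank |d_i| (ties get averaged ranks).
ranks: |5|->10, |3|->5, |8|->12, |2|->2.5, |3|->5, |5|->10, |5|->10, |1|->1, |3|->5, |4|->7.5, |2|->2.5, |4|->7.5
Step 3: Attach original signs; sum ranks with positive sign and with negative sign.
W+ = 12 + 2.5 + 5 + 5 + 7.5 = 32
W- = 10 + 5 + 10 + 10 + 1 + 7.5 + 2.5 = 46
(Check: W+ + W- = 78 should equal n(n+1)/2 = 78.)
Step 4: Test statistic W = min(W+, W-) = 32.
Step 5: Ties in |d|, so use the tie-corrected normal approximation.
        E[W] = n(n+1)/4 = 12*13/4 = 39.
        Tie groups: |d|=2 (t=2), |d|=3 (t=3), |d|=4 (t=2), |d|=5 (t=3); sum(t^3 - t) = 60.
        Var[W] = n(n+1)(2n+1)/24 - sum(t^3-t)/48 = 3900/24 - 60/48 = 161.25.
        z = (W - E[W]) / sqrt(Var[W]) = (32 - 39) / 12.6984 = -0.5512.
        Two-sided p = 2*Phi(z) = 0.581463.
Step 6: alpha = 0.05. fail to reject H0.

W+ = 32, W- = 46, W = min = 32, p = 0.581463, fail to reject H0.


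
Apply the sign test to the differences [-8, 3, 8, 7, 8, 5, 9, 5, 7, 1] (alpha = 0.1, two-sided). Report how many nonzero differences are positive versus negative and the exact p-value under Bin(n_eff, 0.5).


Step 1: Discard zero differences. Original n = 10; n_eff = number of nonzero differences = 10.
Nonzero differences (with sign): -8, +3, +8, +7, +8, +5, +9, +5, +7, +1
Step 2: Count signs: positive = 9, negative = 1.
Step 3: Under H0: P(positive) = 0.5, so the number of positives S ~ Bin(10, 0.5).
Step 4: Two-sided exact p-value = sum of Bin(10,0.5) probabilities at or below the observed probability = 0.021484.
Step 5: alpha = 0.1. reject H0.

n_eff = 10, pos = 9, neg = 1, p = 0.021484, reject H0.


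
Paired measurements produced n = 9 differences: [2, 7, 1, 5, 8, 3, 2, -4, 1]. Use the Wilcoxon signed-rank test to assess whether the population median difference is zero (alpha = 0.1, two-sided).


Step 1: Drop any zero differences (none here) and take |d_i|.
|d| = [2, 7, 1, 5, 8, 3, 2, 4, 1]
Step 2: Midrank |d_i| (ties get averaged ranks).
ranks: |2|->3.5, |7|->8, |1|->1.5, |5|->7, |8|->9, |3|->5, |2|->3.5, |4|->6, |1|->1.5
Step 3: Attach original signs; sum ranks with positive sign and with negative sign.
W+ = 3.5 + 8 + 1.5 + 7 + 9 + 5 + 3.5 + 1.5 = 39
W- = 6 = 6
(Check: W+ + W- = 45 should equal n(n+1)/2 = 45.)
Step 4: Test statistic W = min(W+, W-) = 6.
Step 5: Ties in |d|, so use the tie-corrected normal approximation.
        E[W] = n(n+1)/4 = 9*10/4 = 22.5.
        Tie groups: |d|=1 (t=2), |d|=2 (t=2); sum(t^3 - t) = 12.
        Var[W] = n(n+1)(2n+1)/24 - sum(t^3-t)/48 = 1710/24 - 12/48 = 71.
        z = (W - E[W]) / sqrt(Var[W]) = (6 - 22.5) / 8.4261 = -1.9582.
        Two-sided p = 2*Phi(z) = 0.050208.
Step 6: alpha = 0.1. reject H0.

W+ = 39, W- = 6, W = min = 6, p = 0.050208, reject H0.


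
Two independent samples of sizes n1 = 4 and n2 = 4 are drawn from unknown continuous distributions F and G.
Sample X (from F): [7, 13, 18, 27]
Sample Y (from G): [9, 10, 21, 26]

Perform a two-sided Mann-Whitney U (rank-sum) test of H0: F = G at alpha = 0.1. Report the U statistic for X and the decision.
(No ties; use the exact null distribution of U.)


Step 1: Combine and sort all 8 observations; assign midranks.
sorted (value, group): (7,X), (9,Y), (10,Y), (13,X), (18,X), (21,Y), (26,Y), (27,X)
ranks: 7->1, 9->2, 10->3, 13->4, 18->5, 21->6, 26->7, 27->8
Step 2: Rank sum for X: R1 = 1 + 4 + 5 + 8 = 18.
Step 3: U_X = R1 - n1(n1+1)/2 = 18 - 4*5/2 = 18 - 10 = 8.
       U_Y = n1*n2 - U_X = 16 - 8 = 8.
Step 4: No ties, so the exact null distribution of U (based on enumerating the C(8,4) = 70 equally likely rank assignments) gives the two-sided p-value.
Step 5: p-value = 1.000000; compare to alpha = 0.1. fail to reject H0.

U_X = 8, p = 1.000000, fail to reject H0 at alpha = 0.1.


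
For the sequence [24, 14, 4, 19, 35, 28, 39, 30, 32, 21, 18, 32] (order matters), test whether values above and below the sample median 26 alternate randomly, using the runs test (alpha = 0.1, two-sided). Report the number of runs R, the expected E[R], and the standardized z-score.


Step 1: Compute median = 26; label A = above, B = below.
Labels in order: BBBBAAAAABBA  (n_A = 6, n_B = 6)
Step 2: Count runs R = 4.
Step 3: Under H0 (random ordering), E[R] = 2*n_A*n_B/(n_A+n_B) + 1 = 2*6*6/12 + 1 = 7.0000.
        Var[R] = 2*n_A*n_B*(2*n_A*n_B - n_A - n_B) / ((n_A+n_B)^2 * (n_A+n_B-1)) = 4320/1584 = 2.7273.
        SD[R] = 1.6514.
Step 4: Continuity-corrected z = (R + 0.5 - E[R]) / SD[R] = (4 + 0.5 - 7.0000) / 1.6514 = -1.5138.
Step 5: Two-sided p-value via normal approximation = 2*(1 - Phi(|z|)) = 0.130070.
Step 6: alpha = 0.1. fail to reject H0.

R = 4, z = -1.5138, p = 0.130070, fail to reject H0.


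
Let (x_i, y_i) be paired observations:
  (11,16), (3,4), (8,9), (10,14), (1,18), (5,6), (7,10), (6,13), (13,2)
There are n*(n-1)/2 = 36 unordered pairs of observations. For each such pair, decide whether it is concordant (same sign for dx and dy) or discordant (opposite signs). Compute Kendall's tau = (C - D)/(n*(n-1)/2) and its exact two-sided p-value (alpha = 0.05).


Step 1: Enumerate the 36 unordered pairs (i,j) with i<j and classify each by sign(x_j-x_i) * sign(y_j-y_i).
  (1,2):dx=-8,dy=-12->C; (1,3):dx=-3,dy=-7->C; (1,4):dx=-1,dy=-2->C; (1,5):dx=-10,dy=+2->D
  (1,6):dx=-6,dy=-10->C; (1,7):dx=-4,dy=-6->C; (1,8):dx=-5,dy=-3->C; (1,9):dx=+2,dy=-14->D
  (2,3):dx=+5,dy=+5->C; (2,4):dx=+7,dy=+10->C; (2,5):dx=-2,dy=+14->D; (2,6):dx=+2,dy=+2->C
  (2,7):dx=+4,dy=+6->C; (2,8):dx=+3,dy=+9->C; (2,9):dx=+10,dy=-2->D; (3,4):dx=+2,dy=+5->C
  (3,5):dx=-7,dy=+9->D; (3,6):dx=-3,dy=-3->C; (3,7):dx=-1,dy=+1->D; (3,8):dx=-2,dy=+4->D
  (3,9):dx=+5,dy=-7->D; (4,5):dx=-9,dy=+4->D; (4,6):dx=-5,dy=-8->C; (4,7):dx=-3,dy=-4->C
  (4,8):dx=-4,dy=-1->C; (4,9):dx=+3,dy=-12->D; (5,6):dx=+4,dy=-12->D; (5,7):dx=+6,dy=-8->D
  (5,8):dx=+5,dy=-5->D; (5,9):dx=+12,dy=-16->D; (6,7):dx=+2,dy=+4->C; (6,8):dx=+1,dy=+7->C
  (6,9):dx=+8,dy=-4->D; (7,8):dx=-1,dy=+3->D; (7,9):dx=+6,dy=-8->D; (8,9):dx=+7,dy=-11->D
Step 2: C = 18, D = 18, total pairs = 36.
Step 3: tau = (C - D)/(n(n-1)/2) = (18 - 18)/36 = 0.000000.
Step 4: Exact two-sided p-value (enumerate n! = 362880 permutations of y under H0): p = 1.000000.
Step 5: alpha = 0.05. fail to reject H0.

tau_b = 0.0000 (C=18, D=18), p = 1.000000, fail to reject H0.


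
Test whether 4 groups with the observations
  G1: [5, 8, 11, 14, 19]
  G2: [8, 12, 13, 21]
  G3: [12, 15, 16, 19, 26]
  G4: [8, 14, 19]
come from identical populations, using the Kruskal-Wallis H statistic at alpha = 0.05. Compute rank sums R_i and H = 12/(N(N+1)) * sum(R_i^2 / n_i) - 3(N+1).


Step 1: Combine all N = 17 observations and assign midranks.
sorted (value, group, rank): (5,G1,1), (8,G1,3), (8,G2,3), (8,G4,3), (11,G1,5), (12,G2,6.5), (12,G3,6.5), (13,G2,8), (14,G1,9.5), (14,G4,9.5), (15,G3,11), (16,G3,12), (19,G1,14), (19,G3,14), (19,G4,14), (21,G2,16), (26,G3,17)
Step 2: Sum ranks within each group.
R_1 = 32.5 (n_1 = 5)
R_2 = 33.5 (n_2 = 4)
R_3 = 60.5 (n_3 = 5)
R_4 = 26.5 (n_4 = 3)
Step 3: H = 12/(N(N+1)) * sum(R_i^2/n_i) - 3(N+1)
     = 12/(17*18) * (32.5^2/5 + 33.5^2/4 + 60.5^2/5 + 26.5^2/3) - 3*18
     = 0.039216 * 1457.95 - 54
     = 3.174346.
Step 4: Ties present; correction factor C = 1 - 60/(17^3 - 17) = 0.987745. Corrected H = 3.174346 / 0.987745 = 3.213730.
Step 5: Under H0, H ~ chi^2(3); p-value = 0.359831.
Step 6: alpha = 0.05. fail to reject H0.

H = 3.2137, df = 3, p = 0.359831, fail to reject H0.


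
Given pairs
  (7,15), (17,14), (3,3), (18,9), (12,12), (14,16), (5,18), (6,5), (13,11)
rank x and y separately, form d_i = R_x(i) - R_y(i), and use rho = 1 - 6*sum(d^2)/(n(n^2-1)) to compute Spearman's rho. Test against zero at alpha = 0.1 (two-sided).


Step 1: Rank x and y separately (midranks; no ties here).
rank(x): 7->4, 17->8, 3->1, 18->9, 12->5, 14->7, 5->2, 6->3, 13->6
rank(y): 15->7, 14->6, 3->1, 9->3, 12->5, 16->8, 18->9, 5->2, 11->4
Step 2: d_i = R_x(i) - R_y(i); compute d_i^2.
  (4-7)^2=9, (8-6)^2=4, (1-1)^2=0, (9-3)^2=36, (5-5)^2=0, (7-8)^2=1, (2-9)^2=49, (3-2)^2=1, (6-4)^2=4
sum(d^2) = 104.
Step 3: rho = 1 - 6*104 / (9*(9^2 - 1)) = 1 - 624/720 = 0.133333.
Step 4: Under H0, t = rho * sqrt((n-2)/(1-rho^2)) = 0.3559 ~ t(7).
Step 5: Two-sided p-value from the t-distribution with 7 df = 0.732368.
Step 6: alpha = 0.1. fail to reject H0.

rho = 0.1333, p = 0.732368, fail to reject H0 at alpha = 0.1.


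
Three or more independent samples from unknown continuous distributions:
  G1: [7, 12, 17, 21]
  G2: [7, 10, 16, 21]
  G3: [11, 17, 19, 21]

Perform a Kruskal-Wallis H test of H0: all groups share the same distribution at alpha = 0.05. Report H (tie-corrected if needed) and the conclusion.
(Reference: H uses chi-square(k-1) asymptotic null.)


Step 1: Combine all N = 12 observations and assign midranks.
sorted (value, group, rank): (7,G1,1.5), (7,G2,1.5), (10,G2,3), (11,G3,4), (12,G1,5), (16,G2,6), (17,G1,7.5), (17,G3,7.5), (19,G3,9), (21,G1,11), (21,G2,11), (21,G3,11)
Step 2: Sum ranks within each group.
R_1 = 25 (n_1 = 4)
R_2 = 21.5 (n_2 = 4)
R_3 = 31.5 (n_3 = 4)
Step 3: H = 12/(N(N+1)) * sum(R_i^2/n_i) - 3(N+1)
     = 12/(12*13) * (25^2/4 + 21.5^2/4 + 31.5^2/4) - 3*13
     = 0.076923 * 519.875 - 39
     = 0.990385.
Step 4: Ties present; correction factor C = 1 - 36/(12^3 - 12) = 0.979021. Corrected H = 0.990385 / 0.979021 = 1.011607.
Step 5: Under H0, H ~ chi^2(2); p-value = 0.603021.
Step 6: alpha = 0.05. fail to reject H0.

H = 1.0116, df = 2, p = 0.603021, fail to reject H0.


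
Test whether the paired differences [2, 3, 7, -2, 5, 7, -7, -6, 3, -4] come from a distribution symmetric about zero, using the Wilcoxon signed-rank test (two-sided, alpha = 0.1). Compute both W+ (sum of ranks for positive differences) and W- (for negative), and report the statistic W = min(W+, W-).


Step 1: Drop any zero differences (none here) and take |d_i|.
|d| = [2, 3, 7, 2, 5, 7, 7, 6, 3, 4]
Step 2: Midrank |d_i| (ties get averaged ranks).
ranks: |2|->1.5, |3|->3.5, |7|->9, |2|->1.5, |5|->6, |7|->9, |7|->9, |6|->7, |3|->3.5, |4|->5
Step 3: Attach original signs; sum ranks with positive sign and with negative sign.
W+ = 1.5 + 3.5 + 9 + 6 + 9 + 3.5 = 32.5
W- = 1.5 + 9 + 7 + 5 = 22.5
(Check: W+ + W- = 55 should equal n(n+1)/2 = 55.)
Step 4: Test statistic W = min(W+, W-) = 22.5.
Step 5: Ties in |d|, so use the tie-corrected normal approximation.
        E[W] = n(n+1)/4 = 10*11/4 = 27.5.
        Tie groups: |d|=2 (t=2), |d|=3 (t=2), |d|=7 (t=3); sum(t^3 - t) = 36.
        Var[W] = n(n+1)(2n+1)/24 - sum(t^3-t)/48 = 2310/24 - 36/48 = 95.5.
        z = (W - E[W]) / sqrt(Var[W]) = (22.5 - 27.5) / 9.7724 = -0.5116.
        Two-sided p = 2*Phi(z) = 0.608900.
Step 6: alpha = 0.1. fail to reject H0.

W+ = 32.5, W- = 22.5, W = min = 22.5, p = 0.608900, fail to reject H0.


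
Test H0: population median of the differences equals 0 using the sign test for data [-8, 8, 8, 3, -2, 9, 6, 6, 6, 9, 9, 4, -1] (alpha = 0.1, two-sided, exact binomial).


Step 1: Discard zero differences. Original n = 13; n_eff = number of nonzero differences = 13.
Nonzero differences (with sign): -8, +8, +8, +3, -2, +9, +6, +6, +6, +9, +9, +4, -1
Step 2: Count signs: positive = 10, negative = 3.
Step 3: Under H0: P(positive) = 0.5, so the number of positives S ~ Bin(13, 0.5).
Step 4: Two-sided exact p-value = sum of Bin(13,0.5) probabilities at or below the observed probability = 0.092285.
Step 5: alpha = 0.1. reject H0.

n_eff = 13, pos = 10, neg = 3, p = 0.092285, reject H0.


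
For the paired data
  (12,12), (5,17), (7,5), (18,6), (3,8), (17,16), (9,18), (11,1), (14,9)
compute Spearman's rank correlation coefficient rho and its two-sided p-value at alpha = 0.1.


Step 1: Rank x and y separately (midranks; no ties here).
rank(x): 12->6, 5->2, 7->3, 18->9, 3->1, 17->8, 9->4, 11->5, 14->7
rank(y): 12->6, 17->8, 5->2, 6->3, 8->4, 16->7, 18->9, 1->1, 9->5
Step 2: d_i = R_x(i) - R_y(i); compute d_i^2.
  (6-6)^2=0, (2-8)^2=36, (3-2)^2=1, (9-3)^2=36, (1-4)^2=9, (8-7)^2=1, (4-9)^2=25, (5-1)^2=16, (7-5)^2=4
sum(d^2) = 128.
Step 3: rho = 1 - 6*128 / (9*(9^2 - 1)) = 1 - 768/720 = -0.066667.
Step 4: Under H0, t = rho * sqrt((n-2)/(1-rho^2)) = -0.1768 ~ t(7).
Step 5: Two-sided p-value from the t-distribution with 7 df = 0.864690.
Step 6: alpha = 0.1. fail to reject H0.

rho = -0.0667, p = 0.864690, fail to reject H0 at alpha = 0.1.


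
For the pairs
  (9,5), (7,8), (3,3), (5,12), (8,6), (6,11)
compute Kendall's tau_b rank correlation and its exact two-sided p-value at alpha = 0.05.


Step 1: Enumerate the 15 unordered pairs (i,j) with i<j and classify each by sign(x_j-x_i) * sign(y_j-y_i).
  (1,2):dx=-2,dy=+3->D; (1,3):dx=-6,dy=-2->C; (1,4):dx=-4,dy=+7->D; (1,5):dx=-1,dy=+1->D
  (1,6):dx=-3,dy=+6->D; (2,3):dx=-4,dy=-5->C; (2,4):dx=-2,dy=+4->D; (2,5):dx=+1,dy=-2->D
  (2,6):dx=-1,dy=+3->D; (3,4):dx=+2,dy=+9->C; (3,5):dx=+5,dy=+3->C; (3,6):dx=+3,dy=+8->C
  (4,5):dx=+3,dy=-6->D; (4,6):dx=+1,dy=-1->D; (5,6):dx=-2,dy=+5->D
Step 2: C = 5, D = 10, total pairs = 15.
Step 3: tau = (C - D)/(n(n-1)/2) = (5 - 10)/15 = -0.333333.
Step 4: Exact two-sided p-value (enumerate n! = 720 permutations of y under H0): p = 0.469444.
Step 5: alpha = 0.05. fail to reject H0.

tau_b = -0.3333 (C=5, D=10), p = 0.469444, fail to reject H0.


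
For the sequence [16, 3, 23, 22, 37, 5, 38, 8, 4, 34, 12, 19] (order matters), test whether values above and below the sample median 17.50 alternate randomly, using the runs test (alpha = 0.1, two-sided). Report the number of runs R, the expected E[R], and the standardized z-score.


Step 1: Compute median = 17.50; label A = above, B = below.
Labels in order: BBAAABABBABA  (n_A = 6, n_B = 6)
Step 2: Count runs R = 8.
Step 3: Under H0 (random ordering), E[R] = 2*n_A*n_B/(n_A+n_B) + 1 = 2*6*6/12 + 1 = 7.0000.
        Var[R] = 2*n_A*n_B*(2*n_A*n_B - n_A - n_B) / ((n_A+n_B)^2 * (n_A+n_B-1)) = 4320/1584 = 2.7273.
        SD[R] = 1.6514.
Step 4: Continuity-corrected z = (R - 0.5 - E[R]) / SD[R] = (8 - 0.5 - 7.0000) / 1.6514 = 0.3028.
Step 5: Two-sided p-value via normal approximation = 2*(1 - Phi(|z|)) = 0.762069.
Step 6: alpha = 0.1. fail to reject H0.

R = 8, z = 0.3028, p = 0.762069, fail to reject H0.


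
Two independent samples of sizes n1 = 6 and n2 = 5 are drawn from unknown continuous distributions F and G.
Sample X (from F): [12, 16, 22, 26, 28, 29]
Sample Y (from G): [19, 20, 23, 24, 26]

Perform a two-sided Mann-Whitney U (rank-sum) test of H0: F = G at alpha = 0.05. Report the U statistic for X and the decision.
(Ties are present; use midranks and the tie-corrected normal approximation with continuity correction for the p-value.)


Step 1: Combine and sort all 11 observations; assign midranks.
sorted (value, group): (12,X), (16,X), (19,Y), (20,Y), (22,X), (23,Y), (24,Y), (26,X), (26,Y), (28,X), (29,X)
ranks: 12->1, 16->2, 19->3, 20->4, 22->5, 23->6, 24->7, 26->8.5, 26->8.5, 28->10, 29->11
Step 2: Rank sum for X: R1 = 1 + 2 + 5 + 8.5 + 10 + 11 = 37.5.
Step 3: U_X = R1 - n1(n1+1)/2 = 37.5 - 6*7/2 = 37.5 - 21 = 16.5.
       U_Y = n1*n2 - U_X = 30 - 16.5 = 13.5.
Step 4: Ties are present, so use the tie-corrected normal approximation (with continuity correction) for the p-value.
Step 5: p-value = 0.854805; compare to alpha = 0.05. fail to reject H0.

U_X = 16.5, p = 0.854805, fail to reject H0 at alpha = 0.05.


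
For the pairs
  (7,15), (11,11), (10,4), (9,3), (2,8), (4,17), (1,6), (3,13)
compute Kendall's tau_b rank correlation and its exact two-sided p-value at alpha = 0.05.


Step 1: Enumerate the 28 unordered pairs (i,j) with i<j and classify each by sign(x_j-x_i) * sign(y_j-y_i).
  (1,2):dx=+4,dy=-4->D; (1,3):dx=+3,dy=-11->D; (1,4):dx=+2,dy=-12->D; (1,5):dx=-5,dy=-7->C
  (1,6):dx=-3,dy=+2->D; (1,7):dx=-6,dy=-9->C; (1,8):dx=-4,dy=-2->C; (2,3):dx=-1,dy=-7->C
  (2,4):dx=-2,dy=-8->C; (2,5):dx=-9,dy=-3->C; (2,6):dx=-7,dy=+6->D; (2,7):dx=-10,dy=-5->C
  (2,8):dx=-8,dy=+2->D; (3,4):dx=-1,dy=-1->C; (3,5):dx=-8,dy=+4->D; (3,6):dx=-6,dy=+13->D
  (3,7):dx=-9,dy=+2->D; (3,8):dx=-7,dy=+9->D; (4,5):dx=-7,dy=+5->D; (4,6):dx=-5,dy=+14->D
  (4,7):dx=-8,dy=+3->D; (4,8):dx=-6,dy=+10->D; (5,6):dx=+2,dy=+9->C; (5,7):dx=-1,dy=-2->C
  (5,8):dx=+1,dy=+5->C; (6,7):dx=-3,dy=-11->C; (6,8):dx=-1,dy=-4->C; (7,8):dx=+2,dy=+7->C
Step 2: C = 14, D = 14, total pairs = 28.
Step 3: tau = (C - D)/(n(n-1)/2) = (14 - 14)/28 = 0.000000.
Step 4: Exact two-sided p-value (enumerate n! = 40320 permutations of y under H0): p = 1.000000.
Step 5: alpha = 0.05. fail to reject H0.

tau_b = 0.0000 (C=14, D=14), p = 1.000000, fail to reject H0.


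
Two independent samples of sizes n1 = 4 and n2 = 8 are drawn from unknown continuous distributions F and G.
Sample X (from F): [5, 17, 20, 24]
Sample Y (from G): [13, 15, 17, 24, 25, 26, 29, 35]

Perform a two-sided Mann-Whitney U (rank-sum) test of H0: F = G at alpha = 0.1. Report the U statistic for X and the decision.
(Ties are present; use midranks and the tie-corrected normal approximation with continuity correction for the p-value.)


Step 1: Combine and sort all 12 observations; assign midranks.
sorted (value, group): (5,X), (13,Y), (15,Y), (17,X), (17,Y), (20,X), (24,X), (24,Y), (25,Y), (26,Y), (29,Y), (35,Y)
ranks: 5->1, 13->2, 15->3, 17->4.5, 17->4.5, 20->6, 24->7.5, 24->7.5, 25->9, 26->10, 29->11, 35->12
Step 2: Rank sum for X: R1 = 1 + 4.5 + 6 + 7.5 = 19.
Step 3: U_X = R1 - n1(n1+1)/2 = 19 - 4*5/2 = 19 - 10 = 9.
       U_Y = n1*n2 - U_X = 32 - 9 = 23.
Step 4: Ties are present, so use the tie-corrected normal approximation (with continuity correction) for the p-value.
Step 5: p-value = 0.267926; compare to alpha = 0.1. fail to reject H0.

U_X = 9, p = 0.267926, fail to reject H0 at alpha = 0.1.


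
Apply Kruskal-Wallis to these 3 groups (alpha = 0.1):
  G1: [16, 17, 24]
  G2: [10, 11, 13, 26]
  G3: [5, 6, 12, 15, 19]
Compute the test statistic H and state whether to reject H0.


Step 1: Combine all N = 12 observations and assign midranks.
sorted (value, group, rank): (5,G3,1), (6,G3,2), (10,G2,3), (11,G2,4), (12,G3,5), (13,G2,6), (15,G3,7), (16,G1,8), (17,G1,9), (19,G3,10), (24,G1,11), (26,G2,12)
Step 2: Sum ranks within each group.
R_1 = 28 (n_1 = 3)
R_2 = 25 (n_2 = 4)
R_3 = 25 (n_3 = 5)
Step 3: H = 12/(N(N+1)) * sum(R_i^2/n_i) - 3(N+1)
     = 12/(12*13) * (28^2/3 + 25^2/4 + 25^2/5) - 3*13
     = 0.076923 * 542.583 - 39
     = 2.737179.
Step 4: No ties, so H is used without correction.
Step 5: Under H0, H ~ chi^2(2); p-value = 0.254466.
Step 6: alpha = 0.1. fail to reject H0.

H = 2.7372, df = 2, p = 0.254466, fail to reject H0.


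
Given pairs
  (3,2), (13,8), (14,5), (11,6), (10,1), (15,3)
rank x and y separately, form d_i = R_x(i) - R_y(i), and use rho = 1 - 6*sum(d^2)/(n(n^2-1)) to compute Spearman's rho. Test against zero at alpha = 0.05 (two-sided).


Step 1: Rank x and y separately (midranks; no ties here).
rank(x): 3->1, 13->4, 14->5, 11->3, 10->2, 15->6
rank(y): 2->2, 8->6, 5->4, 6->5, 1->1, 3->3
Step 2: d_i = R_x(i) - R_y(i); compute d_i^2.
  (1-2)^2=1, (4-6)^2=4, (5-4)^2=1, (3-5)^2=4, (2-1)^2=1, (6-3)^2=9
sum(d^2) = 20.
Step 3: rho = 1 - 6*20 / (6*(6^2 - 1)) = 1 - 120/210 = 0.428571.
Step 4: Under H0, t = rho * sqrt((n-2)/(1-rho^2)) = 0.9487 ~ t(4).
Step 5: Two-sided p-value from the t-distribution with 4 df = 0.396501.
Step 6: alpha = 0.05. fail to reject H0.

rho = 0.4286, p = 0.396501, fail to reject H0 at alpha = 0.05.


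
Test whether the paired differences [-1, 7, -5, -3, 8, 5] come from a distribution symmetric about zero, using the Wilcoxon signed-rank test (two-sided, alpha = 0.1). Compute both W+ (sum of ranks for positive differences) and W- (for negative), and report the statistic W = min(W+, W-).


Step 1: Drop any zero differences (none here) and take |d_i|.
|d| = [1, 7, 5, 3, 8, 5]
Step 2: Midrank |d_i| (ties get averaged ranks).
ranks: |1|->1, |7|->5, |5|->3.5, |3|->2, |8|->6, |5|->3.5
Step 3: Attach original signs; sum ranks with positive sign and with negative sign.
W+ = 5 + 6 + 3.5 = 14.5
W- = 1 + 3.5 + 2 = 6.5
(Check: W+ + W- = 21 should equal n(n+1)/2 = 21.)
Step 4: Test statistic W = min(W+, W-) = 6.5.
Step 5: Ties in |d|, so use the tie-corrected normal approximation.
        E[W] = n(n+1)/4 = 6*7/4 = 10.5.
        Tie groups: |d|=5 (t=2); sum(t^3 - t) = 6.
        Var[W] = n(n+1)(2n+1)/24 - sum(t^3-t)/48 = 546/24 - 6/48 = 22.625.
        z = (W - E[W]) / sqrt(Var[W]) = (6.5 - 10.5) / 4.7566 = -0.8409.
        Two-sided p = 2*Phi(z) = 0.400381.
Step 6: alpha = 0.1. fail to reject H0.

W+ = 14.5, W- = 6.5, W = min = 6.5, p = 0.400381, fail to reject H0.


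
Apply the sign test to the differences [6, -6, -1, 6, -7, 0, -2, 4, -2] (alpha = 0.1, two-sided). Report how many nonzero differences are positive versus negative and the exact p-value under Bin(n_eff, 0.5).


Step 1: Discard zero differences. Original n = 9; n_eff = number of nonzero differences = 8.
Nonzero differences (with sign): +6, -6, -1, +6, -7, -2, +4, -2
Step 2: Count signs: positive = 3, negative = 5.
Step 3: Under H0: P(positive) = 0.5, so the number of positives S ~ Bin(8, 0.5).
Step 4: Two-sided exact p-value = sum of Bin(8,0.5) probabilities at or below the observed probability = 0.726562.
Step 5: alpha = 0.1. fail to reject H0.

n_eff = 8, pos = 3, neg = 5, p = 0.726562, fail to reject H0.


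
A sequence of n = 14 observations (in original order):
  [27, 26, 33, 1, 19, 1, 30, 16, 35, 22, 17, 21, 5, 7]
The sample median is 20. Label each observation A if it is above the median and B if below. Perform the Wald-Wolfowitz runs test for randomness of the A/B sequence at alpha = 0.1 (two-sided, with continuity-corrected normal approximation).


Step 1: Compute median = 20; label A = above, B = below.
Labels in order: AAABBBABAABABB  (n_A = 7, n_B = 7)
Step 2: Count runs R = 8.
Step 3: Under H0 (random ordering), E[R] = 2*n_A*n_B/(n_A+n_B) + 1 = 2*7*7/14 + 1 = 8.0000.
        Var[R] = 2*n_A*n_B*(2*n_A*n_B - n_A - n_B) / ((n_A+n_B)^2 * (n_A+n_B-1)) = 8232/2548 = 3.2308.
        SD[R] = 1.7974.
Step 4: R = E[R], so z = 0 with no continuity correction.
Step 5: Two-sided p-value via normal approximation = 2*(1 - Phi(|z|)) = 1.000000.
Step 6: alpha = 0.1. fail to reject H0.

R = 8, z = 0.0000, p = 1.000000, fail to reject H0.


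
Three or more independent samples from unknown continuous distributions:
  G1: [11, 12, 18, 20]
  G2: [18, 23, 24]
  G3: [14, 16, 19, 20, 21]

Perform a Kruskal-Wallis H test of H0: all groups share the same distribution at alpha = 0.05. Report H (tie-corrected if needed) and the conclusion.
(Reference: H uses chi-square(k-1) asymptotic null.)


Step 1: Combine all N = 12 observations and assign midranks.
sorted (value, group, rank): (11,G1,1), (12,G1,2), (14,G3,3), (16,G3,4), (18,G1,5.5), (18,G2,5.5), (19,G3,7), (20,G1,8.5), (20,G3,8.5), (21,G3,10), (23,G2,11), (24,G2,12)
Step 2: Sum ranks within each group.
R_1 = 17 (n_1 = 4)
R_2 = 28.5 (n_2 = 3)
R_3 = 32.5 (n_3 = 5)
Step 3: H = 12/(N(N+1)) * sum(R_i^2/n_i) - 3(N+1)
     = 12/(12*13) * (17^2/4 + 28.5^2/3 + 32.5^2/5) - 3*13
     = 0.076923 * 554.25 - 39
     = 3.634615.
Step 4: Ties present; correction factor C = 1 - 12/(12^3 - 12) = 0.993007. Corrected H = 3.634615 / 0.993007 = 3.660211.
Step 5: Under H0, H ~ chi^2(2); p-value = 0.160397.
Step 6: alpha = 0.05. fail to reject H0.

H = 3.6602, df = 2, p = 0.160397, fail to reject H0.


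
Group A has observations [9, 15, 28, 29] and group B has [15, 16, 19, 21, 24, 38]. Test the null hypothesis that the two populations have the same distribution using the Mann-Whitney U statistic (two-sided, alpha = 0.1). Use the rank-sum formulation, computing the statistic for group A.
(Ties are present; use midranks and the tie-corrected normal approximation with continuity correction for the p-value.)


Step 1: Combine and sort all 10 observations; assign midranks.
sorted (value, group): (9,X), (15,X), (15,Y), (16,Y), (19,Y), (21,Y), (24,Y), (28,X), (29,X), (38,Y)
ranks: 9->1, 15->2.5, 15->2.5, 16->4, 19->5, 21->6, 24->7, 28->8, 29->9, 38->10
Step 2: Rank sum for X: R1 = 1 + 2.5 + 8 + 9 = 20.5.
Step 3: U_X = R1 - n1(n1+1)/2 = 20.5 - 4*5/2 = 20.5 - 10 = 10.5.
       U_Y = n1*n2 - U_X = 24 - 10.5 = 13.5.
Step 4: Ties are present, so use the tie-corrected normal approximation (with continuity correction) for the p-value.
Step 5: p-value = 0.830664; compare to alpha = 0.1. fail to reject H0.

U_X = 10.5, p = 0.830664, fail to reject H0 at alpha = 0.1.


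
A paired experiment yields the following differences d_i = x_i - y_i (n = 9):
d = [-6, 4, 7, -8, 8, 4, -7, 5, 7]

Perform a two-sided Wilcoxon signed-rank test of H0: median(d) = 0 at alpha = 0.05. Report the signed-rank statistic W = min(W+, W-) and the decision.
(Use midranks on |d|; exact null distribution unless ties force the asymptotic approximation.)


Step 1: Drop any zero differences (none here) and take |d_i|.
|d| = [6, 4, 7, 8, 8, 4, 7, 5, 7]
Step 2: Midrank |d_i| (ties get averaged ranks).
ranks: |6|->4, |4|->1.5, |7|->6, |8|->8.5, |8|->8.5, |4|->1.5, |7|->6, |5|->3, |7|->6
Step 3: Attach original signs; sum ranks with positive sign and with negative sign.
W+ = 1.5 + 6 + 8.5 + 1.5 + 3 + 6 = 26.5
W- = 4 + 8.5 + 6 = 18.5
(Check: W+ + W- = 45 should equal n(n+1)/2 = 45.)
Step 4: Test statistic W = min(W+, W-) = 18.5.
Step 5: Ties in |d|, so use the tie-corrected normal approximation.
        E[W] = n(n+1)/4 = 9*10/4 = 22.5.
        Tie groups: |d|=4 (t=2), |d|=7 (t=3), |d|=8 (t=2); sum(t^3 - t) = 36.
        Var[W] = n(n+1)(2n+1)/24 - sum(t^3-t)/48 = 1710/24 - 36/48 = 70.5.
        z = (W - E[W]) / sqrt(Var[W]) = (18.5 - 22.5) / 8.3964 = -0.4764.
        Two-sided p = 2*Phi(z) = 0.633794.
Step 6: alpha = 0.05. fail to reject H0.

W+ = 26.5, W- = 18.5, W = min = 18.5, p = 0.633794, fail to reject H0.


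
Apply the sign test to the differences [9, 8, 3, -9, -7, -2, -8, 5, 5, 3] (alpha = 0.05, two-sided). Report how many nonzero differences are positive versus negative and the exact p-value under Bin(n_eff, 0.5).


Step 1: Discard zero differences. Original n = 10; n_eff = number of nonzero differences = 10.
Nonzero differences (with sign): +9, +8, +3, -9, -7, -2, -8, +5, +5, +3
Step 2: Count signs: positive = 6, negative = 4.
Step 3: Under H0: P(positive) = 0.5, so the number of positives S ~ Bin(10, 0.5).
Step 4: Two-sided exact p-value = sum of Bin(10,0.5) probabilities at or below the observed probability = 0.753906.
Step 5: alpha = 0.05. fail to reject H0.

n_eff = 10, pos = 6, neg = 4, p = 0.753906, fail to reject H0.


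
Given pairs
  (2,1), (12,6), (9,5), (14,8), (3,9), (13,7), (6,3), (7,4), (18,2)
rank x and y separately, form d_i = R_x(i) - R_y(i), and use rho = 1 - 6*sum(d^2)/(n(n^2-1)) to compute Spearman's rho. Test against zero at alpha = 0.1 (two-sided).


Step 1: Rank x and y separately (midranks; no ties here).
rank(x): 2->1, 12->6, 9->5, 14->8, 3->2, 13->7, 6->3, 7->4, 18->9
rank(y): 1->1, 6->6, 5->5, 8->8, 9->9, 7->7, 3->3, 4->4, 2->2
Step 2: d_i = R_x(i) - R_y(i); compute d_i^2.
  (1-1)^2=0, (6-6)^2=0, (5-5)^2=0, (8-8)^2=0, (2-9)^2=49, (7-7)^2=0, (3-3)^2=0, (4-4)^2=0, (9-2)^2=49
sum(d^2) = 98.
Step 3: rho = 1 - 6*98 / (9*(9^2 - 1)) = 1 - 588/720 = 0.183333.
Step 4: Under H0, t = rho * sqrt((n-2)/(1-rho^2)) = 0.4934 ~ t(7).
Step 5: Two-sided p-value from the t-distribution with 7 df = 0.636820.
Step 6: alpha = 0.1. fail to reject H0.

rho = 0.1833, p = 0.636820, fail to reject H0 at alpha = 0.1.


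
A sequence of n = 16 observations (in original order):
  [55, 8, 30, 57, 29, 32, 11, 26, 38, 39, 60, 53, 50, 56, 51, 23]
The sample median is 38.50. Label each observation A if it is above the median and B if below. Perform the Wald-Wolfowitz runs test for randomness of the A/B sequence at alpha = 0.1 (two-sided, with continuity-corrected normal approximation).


Step 1: Compute median = 38.50; label A = above, B = below.
Labels in order: ABBABBBBBAAAAAAB  (n_A = 8, n_B = 8)
Step 2: Count runs R = 6.
Step 3: Under H0 (random ordering), E[R] = 2*n_A*n_B/(n_A+n_B) + 1 = 2*8*8/16 + 1 = 9.0000.
        Var[R] = 2*n_A*n_B*(2*n_A*n_B - n_A - n_B) / ((n_A+n_B)^2 * (n_A+n_B-1)) = 14336/3840 = 3.7333.
        SD[R] = 1.9322.
Step 4: Continuity-corrected z = (R + 0.5 - E[R]) / SD[R] = (6 + 0.5 - 9.0000) / 1.9322 = -1.2939.
Step 5: Two-sided p-value via normal approximation = 2*(1 - Phi(|z|)) = 0.195709.
Step 6: alpha = 0.1. fail to reject H0.

R = 6, z = -1.2939, p = 0.195709, fail to reject H0.
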